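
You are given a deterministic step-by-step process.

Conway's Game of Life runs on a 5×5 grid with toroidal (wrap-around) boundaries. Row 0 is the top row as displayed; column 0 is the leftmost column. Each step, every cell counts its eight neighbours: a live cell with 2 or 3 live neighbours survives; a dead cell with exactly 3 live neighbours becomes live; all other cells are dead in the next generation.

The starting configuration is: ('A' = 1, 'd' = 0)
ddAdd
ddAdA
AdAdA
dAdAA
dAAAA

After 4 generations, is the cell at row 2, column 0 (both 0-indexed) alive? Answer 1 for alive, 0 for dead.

step 0: ddAdd
ddAdA
AdAdA
dAdAA
dAAAA
step 1: AdddA
AdAdA
ddAdd
ddddd
dAddA
step 2: ddddd
AdddA
dAdAd
ddddd
ddddA
step 3: AdddA
AdddA
AdddA
ddddd
ddddd
step 4: AdddA
dAdAd
AdddA
ddddd
ddddd

1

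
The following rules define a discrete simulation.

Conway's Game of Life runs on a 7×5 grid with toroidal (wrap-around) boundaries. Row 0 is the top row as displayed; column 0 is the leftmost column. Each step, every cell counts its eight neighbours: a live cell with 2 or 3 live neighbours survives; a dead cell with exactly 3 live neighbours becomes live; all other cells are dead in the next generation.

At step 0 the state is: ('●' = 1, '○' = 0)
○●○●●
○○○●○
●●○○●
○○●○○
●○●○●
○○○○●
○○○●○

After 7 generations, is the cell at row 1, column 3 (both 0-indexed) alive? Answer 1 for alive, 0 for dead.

0

step 0: ○●○●●
○○○●○
●●○○●
○○●○○
●○●○●
○○○○●
○○○●○
step 1: ○○○●●
○●○●○
●●●●●
○○●○○
●●○○●
●○○○●
●○●●○
step 2: ●●○○○
○●○○○
●○○○●
○○○○○
○●○●●
○○●○○
●●●○○
step 3: ○○○○○
○●○○●
●○○○○
○○○●○
○○●●○
○○○○●
●○●○○
step 4: ●●○○○
●○○○○
●○○○●
○○●●●
○○●●●
○●●○●
○○○○○
step 5: ●●○○○
○○○○○
●●○○○
○●●○○
○○○○○
●●●○●
○○●○○
step 6: ○●○○○
○○○○○
●●●○○
●●●○○
○○○●○
●●●●○
○○●●●
step 7: ○○●●○
●○●○○
●○●○○
●○○●●
○○○●○
●●○○○
○○○○●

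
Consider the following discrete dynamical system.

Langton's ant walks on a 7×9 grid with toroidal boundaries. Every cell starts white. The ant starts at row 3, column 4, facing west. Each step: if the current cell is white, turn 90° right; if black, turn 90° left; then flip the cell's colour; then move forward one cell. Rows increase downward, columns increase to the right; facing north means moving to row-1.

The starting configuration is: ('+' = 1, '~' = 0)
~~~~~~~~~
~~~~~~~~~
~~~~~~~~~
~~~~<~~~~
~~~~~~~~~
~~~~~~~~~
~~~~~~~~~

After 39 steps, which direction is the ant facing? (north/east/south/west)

north

gen 0: ~~~~~~~~~
~~~~~~~~~
~~~~~~~~~
~~~~<~~~~
~~~~~~~~~
~~~~~~~~~
~~~~~~~~~
gen 1: ~~~~~~~~~
~~~~~~~~~
~~~~^~~~~
~~~~+~~~~
~~~~~~~~~
~~~~~~~~~
~~~~~~~~~
gen 2: ~~~~~~~~~
~~~~~~~~~
~~~~+>~~~
~~~~+~~~~
~~~~~~~~~
~~~~~~~~~
~~~~~~~~~
gen 3: ~~~~~~~~~
~~~~~~~~~
~~~~++~~~
~~~~+v~~~
~~~~~~~~~
~~~~~~~~~
~~~~~~~~~
gen 4: ~~~~~~~~~
~~~~~~~~~
~~~~++~~~
~~~~<+~~~
~~~~~~~~~
~~~~~~~~~
~~~~~~~~~
gen 5: ~~~~~~~~~
~~~~~~~~~
~~~~++~~~
~~~~~+~~~
~~~~v~~~~
~~~~~~~~~
~~~~~~~~~
gen 6: ~~~~~~~~~
~~~~~~~~~
~~~~++~~~
~~~~~+~~~
~~~<+~~~~
~~~~~~~~~
~~~~~~~~~
gen 7: ~~~~~~~~~
~~~~~~~~~
~~~~++~~~
~~~^~+~~~
~~~++~~~~
~~~~~~~~~
~~~~~~~~~
gen 8: ~~~~~~~~~
~~~~~~~~~
~~~~++~~~
~~~+>+~~~
~~~++~~~~
~~~~~~~~~
~~~~~~~~~
gen 9: ~~~~~~~~~
~~~~~~~~~
~~~~++~~~
~~~+++~~~
~~~+v~~~~
~~~~~~~~~
~~~~~~~~~
gen 10: ~~~~~~~~~
~~~~~~~~~
~~~~++~~~
~~~+++~~~
~~~+~>~~~
~~~~~~~~~
~~~~~~~~~
gen 11: ~~~~~~~~~
~~~~~~~~~
~~~~++~~~
~~~+++~~~
~~~+~+~~~
~~~~~v~~~
~~~~~~~~~
gen 12: ~~~~~~~~~
~~~~~~~~~
~~~~++~~~
~~~+++~~~
~~~+~+~~~
~~~~<+~~~
~~~~~~~~~
gen 13: ~~~~~~~~~
~~~~~~~~~
~~~~++~~~
~~~+++~~~
~~~+^+~~~
~~~~++~~~
~~~~~~~~~
gen 14: ~~~~~~~~~
~~~~~~~~~
~~~~++~~~
~~~+++~~~
~~~++>~~~
~~~~++~~~
~~~~~~~~~
gen 15: ~~~~~~~~~
~~~~~~~~~
~~~~++~~~
~~~++^~~~
~~~++~~~~
~~~~++~~~
~~~~~~~~~
gen 16: ~~~~~~~~~
~~~~~~~~~
~~~~++~~~
~~~+<~~~~
~~~++~~~~
~~~~++~~~
~~~~~~~~~
gen 17: ~~~~~~~~~
~~~~~~~~~
~~~~++~~~
~~~+~~~~~
~~~+v~~~~
~~~~++~~~
~~~~~~~~~
gen 18: ~~~~~~~~~
~~~~~~~~~
~~~~++~~~
~~~+~~~~~
~~~+~>~~~
~~~~++~~~
~~~~~~~~~
gen 19: ~~~~~~~~~
~~~~~~~~~
~~~~++~~~
~~~+~~~~~
~~~+~+~~~
~~~~+v~~~
~~~~~~~~~
gen 20: ~~~~~~~~~
~~~~~~~~~
~~~~++~~~
~~~+~~~~~
~~~+~+~~~
~~~~+~>~~
~~~~~~~~~
gen 21: ~~~~~~~~~
~~~~~~~~~
~~~~++~~~
~~~+~~~~~
~~~+~+~~~
~~~~+~+~~
~~~~~~v~~
gen 22: ~~~~~~~~~
~~~~~~~~~
~~~~++~~~
~~~+~~~~~
~~~+~+~~~
~~~~+~+~~
~~~~~<+~~
gen 23: ~~~~~~~~~
~~~~~~~~~
~~~~++~~~
~~~+~~~~~
~~~+~+~~~
~~~~+^+~~
~~~~~++~~
gen 24: ~~~~~~~~~
~~~~~~~~~
~~~~++~~~
~~~+~~~~~
~~~+~+~~~
~~~~++>~~
~~~~~++~~
gen 25: ~~~~~~~~~
~~~~~~~~~
~~~~++~~~
~~~+~~~~~
~~~+~+^~~
~~~~++~~~
~~~~~++~~
gen 26: ~~~~~~~~~
~~~~~~~~~
~~~~++~~~
~~~+~~~~~
~~~+~++>~
~~~~++~~~
~~~~~++~~
gen 27: ~~~~~~~~~
~~~~~~~~~
~~~~++~~~
~~~+~~~~~
~~~+~+++~
~~~~++~v~
~~~~~++~~
gen 28: ~~~~~~~~~
~~~~~~~~~
~~~~++~~~
~~~+~~~~~
~~~+~+++~
~~~~++<+~
~~~~~++~~
gen 29: ~~~~~~~~~
~~~~~~~~~
~~~~++~~~
~~~+~~~~~
~~~+~+^+~
~~~~++++~
~~~~~++~~
gen 30: ~~~~~~~~~
~~~~~~~~~
~~~~++~~~
~~~+~~~~~
~~~+~<~+~
~~~~++++~
~~~~~++~~
gen 31: ~~~~~~~~~
~~~~~~~~~
~~~~++~~~
~~~+~~~~~
~~~+~~~+~
~~~~+v++~
~~~~~++~~
gen 32: ~~~~~~~~~
~~~~~~~~~
~~~~++~~~
~~~+~~~~~
~~~+~~~+~
~~~~+~>+~
~~~~~++~~
gen 33: ~~~~~~~~~
~~~~~~~~~
~~~~++~~~
~~~+~~~~~
~~~+~~^+~
~~~~+~~+~
~~~~~++~~
gen 34: ~~~~~~~~~
~~~~~~~~~
~~~~++~~~
~~~+~~~~~
~~~+~~+>~
~~~~+~~+~
~~~~~++~~
gen 35: ~~~~~~~~~
~~~~~~~~~
~~~~++~~~
~~~+~~~^~
~~~+~~+~~
~~~~+~~+~
~~~~~++~~
gen 36: ~~~~~~~~~
~~~~~~~~~
~~~~++~~~
~~~+~~~+>
~~~+~~+~~
~~~~+~~+~
~~~~~++~~
gen 37: ~~~~~~~~~
~~~~~~~~~
~~~~++~~~
~~~+~~~++
~~~+~~+~v
~~~~+~~+~
~~~~~++~~
gen 38: ~~~~~~~~~
~~~~~~~~~
~~~~++~~~
~~~+~~~++
~~~+~~+<+
~~~~+~~+~
~~~~~++~~
gen 39: ~~~~~~~~~
~~~~~~~~~
~~~~++~~~
~~~+~~~^+
~~~+~~+++
~~~~+~~+~
~~~~~++~~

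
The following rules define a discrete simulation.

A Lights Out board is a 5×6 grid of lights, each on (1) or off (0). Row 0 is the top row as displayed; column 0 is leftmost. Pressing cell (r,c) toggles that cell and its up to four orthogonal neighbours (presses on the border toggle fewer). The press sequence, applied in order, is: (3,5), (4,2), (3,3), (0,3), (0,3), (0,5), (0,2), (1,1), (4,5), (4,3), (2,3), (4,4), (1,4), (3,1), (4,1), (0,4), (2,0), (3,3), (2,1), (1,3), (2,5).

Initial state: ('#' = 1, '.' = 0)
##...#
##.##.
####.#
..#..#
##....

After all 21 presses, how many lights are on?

22

k=0  ##...#
##.##.
####.#
..#..#
##....
k=1  ##...#
##.##.
####..
..#.#.
##...#
k=2  ##...#
##.##.
####..
....#.
#.##.#
k=3  ##...#
##.##.
###...
..##..
#.#..#
k=4  ######
##..#.
###...
..##..
#.#..#
k=5  ##...#
##.##.
###...
..##..
#.#..#
k=6  ##..#.
##.###
###...
..##..
#.#..#
k=7  #.###.
######
###...
..##..
#.#..#
k=8  #####.
...###
#.#...
..##..
#.#..#
k=9  #####.
...###
#.#...
..##.#
#.#.#.
k=10  #####.
...###
#.#...
..#..#
#..#..
k=11  #####.
....##
#..##.
..##.#
#..#..
k=12  #####.
....##
#..##.
..####
#...##
k=13  ####..
...#..
#..#..
..####
#...##
k=14  ####..
...#..
##.#..
##.###
##..##
k=15  ####..
...#..
##.#..
#..###
..#.##
k=16  ###.##
...##.
##.#..
#..###
..#.##
k=17  ###.##
#..##.
...#..
...###
..#.##
k=18  ###.##
#..##.
......
..#..#
..####
k=19  ###.##
##.##.
###...
.##..#
..####
k=20  ######
###...
####..
.##..#
..####
k=21  ######
###..#
######
.##...
..####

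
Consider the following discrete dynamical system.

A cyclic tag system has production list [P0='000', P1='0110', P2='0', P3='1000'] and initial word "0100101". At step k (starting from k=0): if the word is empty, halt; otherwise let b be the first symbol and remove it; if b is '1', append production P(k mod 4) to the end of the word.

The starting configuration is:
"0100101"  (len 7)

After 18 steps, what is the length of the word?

0) "0100101"  (len 7)
1) "100101"  (len 6)
2) "001010110"  (len 9)
3) "01010110"  (len 8)
4) "1010110"  (len 7)
5) "010110000"  (len 9)
6) "10110000"  (len 8)
7) "01100000"  (len 8)
8) "1100000"  (len 7)
9) "100000000"  (len 9)
10) "000000000110"  (len 12)
11) "00000000110"  (len 11)
12) "0000000110"  (len 10)
13) "000000110"  (len 9)
14) "00000110"  (len 8)
15) "0000110"  (len 7)
16) "000110"  (len 6)
17) "00110"  (len 5)
18) "0110"  (len 4)

4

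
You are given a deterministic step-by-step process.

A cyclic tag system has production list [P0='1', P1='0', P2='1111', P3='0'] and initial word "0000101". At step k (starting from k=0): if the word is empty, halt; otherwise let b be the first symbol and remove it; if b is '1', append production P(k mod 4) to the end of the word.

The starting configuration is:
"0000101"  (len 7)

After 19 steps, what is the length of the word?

0) "0000101"  (len 7)
1) "000101"  (len 6)
2) "00101"  (len 5)
3) "0101"  (len 4)
4) "101"  (len 3)
5) "011"  (len 3)
6) "11"  (len 2)
7) "11111"  (len 5)
8) "11110"  (len 5)
9) "11101"  (len 5)
10) "11010"  (len 5)
11) "10101111"  (len 8)
12) "01011110"  (len 8)
13) "1011110"  (len 7)
14) "0111100"  (len 7)
15) "111100"  (len 6)
16) "111000"  (len 6)
17) "110001"  (len 6)
18) "100010"  (len 6)
19) "000101111"  (len 9)

9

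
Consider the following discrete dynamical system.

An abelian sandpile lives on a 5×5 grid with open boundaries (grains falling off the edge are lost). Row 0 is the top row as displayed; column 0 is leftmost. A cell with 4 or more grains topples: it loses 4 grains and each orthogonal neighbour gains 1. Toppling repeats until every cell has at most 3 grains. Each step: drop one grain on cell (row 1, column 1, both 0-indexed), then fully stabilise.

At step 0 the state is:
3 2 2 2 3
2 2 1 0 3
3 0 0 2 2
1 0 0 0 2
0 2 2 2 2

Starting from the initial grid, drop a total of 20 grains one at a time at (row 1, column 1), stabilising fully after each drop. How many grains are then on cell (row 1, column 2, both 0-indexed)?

2

t=0: 3 2 2 2 3
2 2 1 0 3
3 0 0 2 2
1 0 0 0 2
0 2 2 2 2
t=1: 3 2 2 2 3
2 3 1 0 3
3 0 0 2 2
1 0 0 0 2
0 2 2 2 2
t=2: 3 3 2 2 3
3 0 2 0 3
3 1 0 2 2
1 0 0 0 2
0 2 2 2 2
t=3: 3 3 2 2 3
3 1 2 0 3
3 1 0 2 2
1 0 0 0 2
0 2 2 2 2
t=4: 3 3 2 2 3
3 2 2 0 3
3 1 0 2 2
1 0 0 0 2
0 2 2 2 2
t=5: 3 3 2 2 3
3 3 2 0 3
3 1 0 2 2
1 0 0 0 2
0 2 2 2 2
t=6: 1 1 3 2 3
2 2 3 0 3
0 3 0 2 2
2 0 0 0 2
0 2 2 2 2
t=7: 1 1 3 2 3
2 3 3 0 3
0 3 0 2 2
2 0 0 0 2
0 2 2 2 2
t=8: 1 3 0 3 3
3 2 1 1 3
1 0 2 2 2
2 1 0 0 2
0 2 2 2 2
t=9: 1 3 0 3 3
3 3 1 1 3
1 0 2 2 2
2 1 0 0 2
0 2 2 2 2
t=10: 3 0 1 3 3
0 2 2 1 3
2 1 2 2 2
2 1 0 0 2
0 2 2 2 2
t=11: 3 0 1 3 3
0 3 2 1 3
2 1 2 2 2
2 1 0 0 2
0 2 2 2 2
t=12: 3 1 1 3 3
1 0 3 1 3
2 2 2 2 2
2 1 0 0 2
0 2 2 2 2
t=13: 3 1 1 3 3
1 1 3 1 3
2 2 2 2 2
2 1 0 0 2
0 2 2 2 2
t=14: 3 1 1 3 3
1 2 3 1 3
2 2 2 2 2
2 1 0 0 2
0 2 2 2 2
t=15: 3 1 1 3 3
1 3 3 1 3
2 2 2 2 2
2 1 0 0 2
0 2 2 2 2
t=16: 3 2 2 3 3
2 1 0 2 3
2 3 3 2 2
2 1 0 0 2
0 2 2 2 2
t=17: 3 2 2 3 3
2 2 0 2 3
2 3 3 2 2
2 1 0 0 2
0 2 2 2 2
t=18: 3 2 2 3 3
2 3 0 2 3
2 3 3 2 2
2 1 0 0 2
0 2 2 2 2
t=19: 3 3 2 3 3
3 1 2 2 3
3 1 0 3 2
2 2 1 0 2
0 2 2 2 2
t=20: 3 3 2 3 3
3 2 2 2 3
3 1 0 3 2
2 2 1 0 2
0 2 2 2 2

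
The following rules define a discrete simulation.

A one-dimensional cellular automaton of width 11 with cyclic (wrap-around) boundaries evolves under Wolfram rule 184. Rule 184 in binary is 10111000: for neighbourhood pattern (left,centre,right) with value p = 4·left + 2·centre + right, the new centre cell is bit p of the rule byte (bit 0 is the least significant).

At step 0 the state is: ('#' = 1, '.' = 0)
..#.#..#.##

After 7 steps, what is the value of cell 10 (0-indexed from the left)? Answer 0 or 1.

gen 0: ..#.#..#.##
gen 1: #..#.#..##.
gen 2: .#..#.#.#.#
gen 3: #.#..#.#.#.
gen 4: .#.#..#.#.#
gen 5: #.#.#..#.#.
gen 6: .#.#.#..#.#
gen 7: #.#.#.#..#.

0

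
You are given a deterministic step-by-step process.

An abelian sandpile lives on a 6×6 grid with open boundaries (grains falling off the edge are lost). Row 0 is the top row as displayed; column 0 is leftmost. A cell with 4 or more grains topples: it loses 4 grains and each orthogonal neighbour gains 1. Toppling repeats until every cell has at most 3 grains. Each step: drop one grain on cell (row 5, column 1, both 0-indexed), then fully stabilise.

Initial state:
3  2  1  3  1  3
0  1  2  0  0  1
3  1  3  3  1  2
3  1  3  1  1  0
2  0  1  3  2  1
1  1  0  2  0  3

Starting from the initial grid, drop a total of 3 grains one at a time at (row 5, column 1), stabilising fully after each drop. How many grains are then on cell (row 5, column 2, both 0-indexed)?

1

t=0: 3  2  1  3  1  3
0  1  2  0  0  1
3  1  3  3  1  2
3  1  3  1  1  0
2  0  1  3  2  1
1  1  0  2  0  3
t=1: 3  2  1  3  1  3
0  1  2  0  0  1
3  1  3  3  1  2
3  1  3  1  1  0
2  0  1  3  2  1
1  2  0  2  0  3
t=2: 3  2  1  3  1  3
0  1  2  0  0  1
3  1  3  3  1  2
3  1  3  1  1  0
2  0  1  3  2  1
1  3  0  2  0  3
t=3: 3  2  1  3  1  3
0  1  2  0  0  1
3  1  3  3  1  2
3  1  3  1  1  0
2  1  1  3  2  1
2  0  1  2  0  3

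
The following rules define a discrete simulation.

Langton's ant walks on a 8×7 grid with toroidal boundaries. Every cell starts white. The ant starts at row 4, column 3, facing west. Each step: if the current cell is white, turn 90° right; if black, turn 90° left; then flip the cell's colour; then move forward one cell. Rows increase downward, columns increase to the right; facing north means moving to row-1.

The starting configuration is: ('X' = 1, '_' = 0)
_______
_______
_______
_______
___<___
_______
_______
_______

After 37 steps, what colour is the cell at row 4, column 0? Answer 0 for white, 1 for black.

k=0  _______
_______
_______
_______
___<___
_______
_______
_______
k=1  _______
_______
_______
___^___
___X___
_______
_______
_______
k=2  _______
_______
_______
___X>__
___X___
_______
_______
_______
k=3  _______
_______
_______
___XX__
___Xv__
_______
_______
_______
k=4  _______
_______
_______
___XX__
___<X__
_______
_______
_______
k=5  _______
_______
_______
___XX__
____X__
___v___
_______
_______
k=6  _______
_______
_______
___XX__
____X__
__<X___
_______
_______
k=7  _______
_______
_______
___XX__
__^_X__
__XX___
_______
_______
k=8  _______
_______
_______
___XX__
__X>X__
__XX___
_______
_______
k=9  _______
_______
_______
___XX__
__XXX__
__Xv___
_______
_______
k=10  _______
_______
_______
___XX__
__XXX__
__X_>__
_______
_______
k=11  _______
_______
_______
___XX__
__XXX__
__X_X__
____v__
_______
k=12  _______
_______
_______
___XX__
__XXX__
__X_X__
___<X__
_______
k=13  _______
_______
_______
___XX__
__XXX__
__X^X__
___XX__
_______
k=14  _______
_______
_______
___XX__
__XXX__
__XX>__
___XX__
_______
k=15  _______
_______
_______
___XX__
__XX^__
__XX___
___XX__
_______
k=16  _______
_______
_______
___XX__
__X<___
__XX___
___XX__
_______
k=17  _______
_______
_______
___XX__
__X____
__Xv___
___XX__
_______
k=18  _______
_______
_______
___XX__
__X____
__X_>__
___XX__
_______
k=19  _______
_______
_______
___XX__
__X____
__X_X__
___Xv__
_______
k=20  _______
_______
_______
___XX__
__X____
__X_X__
___X_>_
_______
k=21  _______
_______
_______
___XX__
__X____
__X_X__
___X_X_
_____v_
k=22  _______
_______
_______
___XX__
__X____
__X_X__
___X_X_
____<X_
k=23  _______
_______
_______
___XX__
__X____
__X_X__
___X^X_
____XX_
k=24  _______
_______
_______
___XX__
__X____
__X_X__
___XX>_
____XX_
k=25  _______
_______
_______
___XX__
__X____
__X_X^_
___XX__
____XX_
k=26  _______
_______
_______
___XX__
__X____
__X_XX>
___XX__
____XX_
k=27  _______
_______
_______
___XX__
__X____
__X_XXX
___XX_v
____XX_
k=28  _______
_______
_______
___XX__
__X____
__X_XXX
___XX<X
____XX_
k=29  _______
_______
_______
___XX__
__X____
__X_X^X
___XXXX
____XX_
k=30  _______
_______
_______
___XX__
__X____
__X_<_X
___XXXX
____XX_
k=31  _______
_______
_______
___XX__
__X____
__X___X
___XvXX
____XX_
k=32  _______
_______
_______
___XX__
__X____
__X___X
___X_>X
____XX_
k=33  _______
_______
_______
___XX__
__X____
__X__^X
___X__X
____XX_
k=34  _______
_______
_______
___XX__
__X____
__X__X>
___X__X
____XX_
k=35  _______
_______
_______
___XX__
__X___^
__X__X_
___X__X
____XX_
k=36  _______
_______
_______
___XX__
>_X___X
__X__X_
___X__X
____XX_
k=37  _______
_______
_______
___XX__
X_X___X
v_X__X_
___X__X
____XX_

1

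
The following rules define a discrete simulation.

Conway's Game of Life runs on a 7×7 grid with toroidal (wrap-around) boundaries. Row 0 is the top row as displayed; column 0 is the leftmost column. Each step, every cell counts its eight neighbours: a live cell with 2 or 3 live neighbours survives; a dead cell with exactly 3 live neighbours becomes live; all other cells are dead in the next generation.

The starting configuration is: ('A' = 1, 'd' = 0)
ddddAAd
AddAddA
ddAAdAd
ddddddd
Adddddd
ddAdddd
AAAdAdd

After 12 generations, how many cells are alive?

step 0: ddddAAd
AddAddA
ddAAdAd
ddddddd
Adddddd
ddAdddd
AAAdAdd
step 1: ddAdAAd
ddAAddA
ddAAAdA
ddddddd
ddddddd
AdAAddd
dAAdAAd
step 2: ddddddA
dAddddA
ddAdAAd
dddAddd
ddddddd
ddAAAdd
dddddAA
step 3: ddddddA
AdddddA
ddAAAAd
dddAAdd
ddAdAdd
dddAAAd
dddAAAA
step 4: ddddAdd
AddAAdA
ddAddAA
ddddddd
ddAdddd
ddAdddA
dddAddA
step 5: AdddAdA
AddAAdA
AddAAAA
ddddddd
ddddddd
ddAAddd
dddAdAd
step 6: Adddddd
dAddddd
AddAddd
ddddAAA
ddddddd
ddAAAdd
ddAAdAA
step 7: AAAdddA
AAddddd
AdddAAA
ddddAAA
ddddddd
ddAdAAd
dAAddAA
step 8: dddddAd
ddAdddd
dAddAdd
AdddAdd
dddAddA
dAAAAAA
ddddAdd
step 9: ddddddd
ddddddd
dAdAddd
AddAAAd
dAddddA
AdAdddA
ddAdddA
step 10: ddddddd
ddddddd
ddAAddd
AAdAAAA
dAAAAdd
ddAddAA
AAddddA
step 11: Adddddd
ddddddd
AAAAdAA
AddddAA
ddddddd
ddddAAA
AAdddAA
step 12: AAddddd
ddAdddd
dAAdAAd
ddAdAAd
AdddAdd
ddddAdd
dAddAdd

15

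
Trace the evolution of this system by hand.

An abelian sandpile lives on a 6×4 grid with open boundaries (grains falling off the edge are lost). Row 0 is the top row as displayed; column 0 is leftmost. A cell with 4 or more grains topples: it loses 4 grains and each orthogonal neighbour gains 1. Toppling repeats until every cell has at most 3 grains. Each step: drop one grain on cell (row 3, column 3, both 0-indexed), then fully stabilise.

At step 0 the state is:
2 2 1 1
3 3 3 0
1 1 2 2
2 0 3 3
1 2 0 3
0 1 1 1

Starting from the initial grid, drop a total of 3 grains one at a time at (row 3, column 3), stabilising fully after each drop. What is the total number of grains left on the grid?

36

[0] 2 2 1 1
3 3 3 0
1 1 2 2
2 0 3 3
1 2 0 3
0 1 1 1
[1] 2 2 1 1
3 3 3 0
1 1 3 3
2 1 0 2
1 2 2 0
0 1 1 2
[2] 2 2 1 1
3 3 3 0
1 1 3 3
2 1 0 3
1 2 2 0
0 1 1 2
[3] 3 3 2 1
0 1 1 2
2 3 1 1
2 1 2 1
1 2 2 1
0 1 1 2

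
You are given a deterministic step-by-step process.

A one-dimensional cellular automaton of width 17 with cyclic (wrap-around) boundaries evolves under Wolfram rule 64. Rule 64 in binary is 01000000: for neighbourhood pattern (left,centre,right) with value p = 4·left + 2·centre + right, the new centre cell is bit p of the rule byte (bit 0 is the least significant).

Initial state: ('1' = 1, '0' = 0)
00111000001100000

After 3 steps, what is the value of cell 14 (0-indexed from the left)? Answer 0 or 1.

0

k=0  00111000001100000
k=1  00001000000100000
k=2  00000000000000000
k=3  00000000000000000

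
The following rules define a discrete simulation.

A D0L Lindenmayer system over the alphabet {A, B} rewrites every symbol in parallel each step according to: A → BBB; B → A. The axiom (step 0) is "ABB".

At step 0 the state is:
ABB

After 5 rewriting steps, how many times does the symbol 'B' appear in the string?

[0] ABB
[1] BBBAA
[2] AAABBBBBB
[3] BBBBBBBBBAAAAAA
[4] AAAAAAAAABBBBBBBBBBBBBBBBBB
[5] BBBBBBBBBBBBBBBBBBBBBBBBBBBAAAAAAAAAAAAAAAAAA

27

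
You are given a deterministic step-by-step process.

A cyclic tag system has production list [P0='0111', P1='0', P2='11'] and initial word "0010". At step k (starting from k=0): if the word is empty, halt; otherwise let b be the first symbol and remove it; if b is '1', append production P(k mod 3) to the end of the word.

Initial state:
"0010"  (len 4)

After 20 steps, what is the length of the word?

2

gen 0: "0010"  (len 4)
gen 1: "010"  (len 3)
gen 2: "10"  (len 2)
gen 3: "011"  (len 3)
gen 4: "11"  (len 2)
gen 5: "10"  (len 2)
gen 6: "011"  (len 3)
gen 7: "11"  (len 2)
gen 8: "10"  (len 2)
gen 9: "011"  (len 3)
gen 10: "11"  (len 2)
gen 11: "10"  (len 2)
gen 12: "011"  (len 3)
gen 13: "11"  (len 2)
gen 14: "10"  (len 2)
gen 15: "011"  (len 3)
gen 16: "11"  (len 2)
gen 17: "10"  (len 2)
gen 18: "011"  (len 3)
gen 19: "11"  (len 2)
gen 20: "10"  (len 2)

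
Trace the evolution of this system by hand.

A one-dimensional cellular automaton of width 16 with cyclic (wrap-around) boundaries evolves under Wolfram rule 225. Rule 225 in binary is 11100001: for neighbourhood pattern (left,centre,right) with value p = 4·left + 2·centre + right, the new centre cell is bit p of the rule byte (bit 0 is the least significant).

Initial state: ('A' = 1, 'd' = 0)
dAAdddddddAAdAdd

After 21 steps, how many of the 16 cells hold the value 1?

step 0: dAAdddddddAAdAdd
step 1: ddAdAAAAAddAAddA
step 2: dddAdAAAAdddAddd
step 3: AAddAdAAAdAdddAA
step 4: AAdddAdAAAddAddA
step 5: AAdAddAdAAdddddd
step 6: dAAddddAdAdAAAAd
step 7: ddAdAAddAdAdAAAd
step 8: AddAdAdddAdAdAAd
step 9: ddddAddAddAdAdAA
step 10: dAAddddddddAdAdA
step 11: AdAdAAAAAAddAdAd
step 12: dAdAdAAAAAdddAdA
step 13: AdAdAdAAAAdAddAd
step 14: dAdAdAdAAAAddddA
step 15: AdAdAdAdAAAdAAdd
step 16: dAdAdAdAdAAAdAdd
step 17: ddAdAdAdAdAAAddA
step 18: dddAdAdAdAdAAddd
step 19: AAddAdAdAdAdAdAA
step 20: AAdddAdAdAdAdAdA
step 21: AAdAddAdAdAdAdAd

8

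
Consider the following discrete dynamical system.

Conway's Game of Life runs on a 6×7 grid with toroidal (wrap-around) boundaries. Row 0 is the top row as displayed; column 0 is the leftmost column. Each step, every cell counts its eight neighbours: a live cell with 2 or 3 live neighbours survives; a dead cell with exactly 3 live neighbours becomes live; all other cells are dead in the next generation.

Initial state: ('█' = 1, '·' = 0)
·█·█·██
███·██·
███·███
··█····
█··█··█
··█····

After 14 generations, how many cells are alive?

14

gen 0: ·█·█·██
███·██·
███·███
··█····
█··█··█
··█····
gen 1: ···█·██
·······
····█··
··█·█··
·███···
·█████·
gen 2: ···█·██
····██·
···█···
·██·█··
·····█·
██···██
gen 3: ·······
···█·██
··██·█·
··███··
··█·██·
█······
gen 4: ······█
··██·██
·····██
·█·····
·██·██·
·······
gen 5: ·····██
█···█··
█·█·███
███·█·█
·██····
·····█·
gen 6: ····███
██·██··
··█·█··
····█··
··██·██
·····██
gen 7: ···█···
███···█
·██·██·
··█·█··
···█··█
█··█···
gen 8: ···█··█
█···███
····███
·██·█··
··███··
··███··
gen 9: █·█···█
█··█···
·█·····
·██····
·····█·
·····█·
gen 10: ██····█
█·█···█
██·····
·██····
·······
·····█·
gen 11: ·█···█·
··█····
······█
███····
·······
█·····█
gen 12: ██····█
·······
█·█····
██·····
······█
█·····█
gen 13: ·█····█
······█
█······
██····█
·█····█
·█···█·
gen 14: ·····██
······█
·█·····
·█····█
·██··██
·██··██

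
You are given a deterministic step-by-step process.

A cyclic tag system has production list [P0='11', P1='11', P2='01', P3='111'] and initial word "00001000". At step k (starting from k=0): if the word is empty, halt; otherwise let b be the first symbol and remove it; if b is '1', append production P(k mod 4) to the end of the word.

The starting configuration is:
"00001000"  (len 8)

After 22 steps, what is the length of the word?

0) "00001000"  (len 8)
1) "0001000"  (len 7)
2) "001000"  (len 6)
3) "01000"  (len 5)
4) "1000"  (len 4)
5) "00011"  (len 5)
6) "0011"  (len 4)
7) "011"  (len 3)
8) "11"  (len 2)
9) "111"  (len 3)
10) "1111"  (len 4)
11) "11101"  (len 5)
12) "1101111"  (len 7)
13) "10111111"  (len 8)
14) "011111111"  (len 9)
15) "11111111"  (len 8)
16) "1111111111"  (len 10)
17) "11111111111"  (len 11)
18) "111111111111"  (len 12)
19) "1111111111101"  (len 13)
20) "111111111101111"  (len 15)
21) "1111111110111111"  (len 16)
22) "11111111011111111"  (len 17)

17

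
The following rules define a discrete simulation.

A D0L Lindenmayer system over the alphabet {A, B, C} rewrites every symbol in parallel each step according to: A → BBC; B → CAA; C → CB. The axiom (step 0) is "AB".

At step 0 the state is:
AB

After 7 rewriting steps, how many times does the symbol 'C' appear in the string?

754

0) AB
1) BBCCAA
2) CAACAACBCBBBCBBC
3) CBBBCBBCCBBBCBBCCBCAACBCAACAACAACBCAACAACB
4) CBCAACAACAACBCAACAACBCBCAACAACAACBCAACAACBCBCAACBBBCBBCCBCAACBBBCBBCCBBBCBBCCBBBCBBCCBCAACBBBCBBCCBBBCBBCCBCAA
5) CBCAACBBBCBBCCBBBCBBCCBBBCBBCCBCAACBBBCBBCCBBBCBBCCBCAACBC…BBCCBCAACAACAACBCAACAACBCBCAACAACAACBCAACAACBCBCAACBBBCBBC  (len 288)
6) CBCAACBBBCBBCCBCAACAACAACBCAACAACBCBCAACAACAACBCAACAACBCBC…CAACBBBCBBCCBBBCBBCCBCAACBCAACBBBCBBCCBCAACAACAACBCAACAACB  (len 754)
7) CBCAACBBBCBBCCBCAACAACAACBCAACAACBCBCAACBBBCBBCCBBBCBBCCBB…ACBCBCAACBBBCBBCCBBBCBBCCBBBCBBCCBCAACBBBCBBCCBBBCBBCCBCAA  (len 1974)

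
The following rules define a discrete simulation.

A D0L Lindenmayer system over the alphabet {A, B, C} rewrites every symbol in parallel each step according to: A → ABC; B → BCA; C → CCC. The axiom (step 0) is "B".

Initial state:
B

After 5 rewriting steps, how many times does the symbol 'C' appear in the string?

211

[0] B
[1] BCA
[2] BCACCCABC
[3] BCACCCABCCCCCCCCCCABCBCACCC
[4] BCACCCABCCCCCCCCCCABCBCACCCCCCCCCCCCCCCCCCCCCCCCCCCCCCABCBCACCCBCACCCABCCCCCCCCCC
[5] BCACCCABCCCCCCCCCCABCBCACCCCCCCCCCCCCCCCCCCCCCCCCCCCCCABCB…CCCCBCACCCABCCCCCCCCCCABCBCACCCCCCCCCCCCCCCCCCCCCCCCCCCCCC  (len 243)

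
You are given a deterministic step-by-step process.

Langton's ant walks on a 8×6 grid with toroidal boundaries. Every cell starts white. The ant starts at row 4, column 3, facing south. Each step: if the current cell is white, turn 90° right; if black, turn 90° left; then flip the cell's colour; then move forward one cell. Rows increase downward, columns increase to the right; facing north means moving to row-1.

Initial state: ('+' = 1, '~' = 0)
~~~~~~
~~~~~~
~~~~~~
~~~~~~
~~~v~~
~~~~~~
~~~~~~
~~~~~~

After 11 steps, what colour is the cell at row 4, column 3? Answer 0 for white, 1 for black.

[0] ~~~~~~
~~~~~~
~~~~~~
~~~~~~
~~~v~~
~~~~~~
~~~~~~
~~~~~~
[1] ~~~~~~
~~~~~~
~~~~~~
~~~~~~
~~<+~~
~~~~~~
~~~~~~
~~~~~~
[2] ~~~~~~
~~~~~~
~~~~~~
~~^~~~
~~++~~
~~~~~~
~~~~~~
~~~~~~
[3] ~~~~~~
~~~~~~
~~~~~~
~~+>~~
~~++~~
~~~~~~
~~~~~~
~~~~~~
[4] ~~~~~~
~~~~~~
~~~~~~
~~++~~
~~+v~~
~~~~~~
~~~~~~
~~~~~~
[5] ~~~~~~
~~~~~~
~~~~~~
~~++~~
~~+~>~
~~~~~~
~~~~~~
~~~~~~
[6] ~~~~~~
~~~~~~
~~~~~~
~~++~~
~~+~+~
~~~~v~
~~~~~~
~~~~~~
[7] ~~~~~~
~~~~~~
~~~~~~
~~++~~
~~+~+~
~~~<+~
~~~~~~
~~~~~~
[8] ~~~~~~
~~~~~~
~~~~~~
~~++~~
~~+^+~
~~~++~
~~~~~~
~~~~~~
[9] ~~~~~~
~~~~~~
~~~~~~
~~++~~
~~++>~
~~~++~
~~~~~~
~~~~~~
[10] ~~~~~~
~~~~~~
~~~~~~
~~++^~
~~++~~
~~~++~
~~~~~~
~~~~~~
[11] ~~~~~~
~~~~~~
~~~~~~
~~+++>
~~++~~
~~~++~
~~~~~~
~~~~~~

1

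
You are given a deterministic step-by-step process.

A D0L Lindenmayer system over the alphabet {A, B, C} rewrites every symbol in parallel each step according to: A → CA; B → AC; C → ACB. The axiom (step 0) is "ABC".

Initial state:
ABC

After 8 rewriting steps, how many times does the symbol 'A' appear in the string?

gen 0: ABC
gen 1: CAACACB
gen 2: ACBCACAACBCAACBAC
gen 3: CAACBACACBCAACBCACAACBACACBCACAACBACCAACB
gen 4: ACBCACAACBACCAACBCAACBACACBCACAACBACACBCAACBCACAACBACCAACBCAACBACACBCAACBCACAACBACCAACBACBCACAACBAC
gen 5: CAACBACACBCAACBCACAACBACCAACBACBCACAACBACACBCACAACBACCAACB…ACBCACAACBACCAACBACBCACAACBACCAACBACACBCAACBCACAACBACCAACB  (len 239)
gen 6: ACBCACAACBACCAACBCAACBACACBCACAACBACACBCAACBCACAACBACCAACB…CAACBCAACBACACBCACAACBACACBCAACBCACAACBACCAACBACBCACAACBAC  (len 577)
gen 7: CAACBACACBCAACBCACAACBACCAACBACBCACAACBACACBCACAACBACCAACB…ACBCACAACBACCAACBACBCACAACBACCAACBACACBCAACBCACAACBACCAACB  (len 1393)
gen 8: ACBCACAACBACCAACBCAACBACACBCACAACBACACBCAACBCACAACBACCAACB…CAACBCAACBACACBCACAACBACACBCAACBCACAACBACCAACBACBCACAACBAC  (len 3363)

1393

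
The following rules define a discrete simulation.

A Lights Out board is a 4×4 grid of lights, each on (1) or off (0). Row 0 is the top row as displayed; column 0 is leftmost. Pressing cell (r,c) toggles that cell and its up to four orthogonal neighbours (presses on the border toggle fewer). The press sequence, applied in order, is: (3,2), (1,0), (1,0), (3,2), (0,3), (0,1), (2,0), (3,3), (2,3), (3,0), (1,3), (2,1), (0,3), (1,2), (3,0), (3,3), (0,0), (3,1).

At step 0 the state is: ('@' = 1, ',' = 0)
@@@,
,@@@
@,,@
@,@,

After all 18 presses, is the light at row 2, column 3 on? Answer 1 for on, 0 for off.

1

[0] @@@,
,@@@
@,,@
@,@,
[1] @@@,
,@@@
@,@@
@@,@
[2] ,@@,
@,@@
,,@@
@@,@
[3] @@@,
,@@@
@,@@
@@,@
[4] @@@,
,@@@
@,,@
@,@,
[5] @@,@
,@@,
@,,@
@,@,
[6] ,,@@
,,@,
@,,@
@,@,
[7] ,,@@
@,@,
,@,@
,,@,
[8] ,,@@
@,@,
,@,,
,,,@
[9] ,,@@
@,@@
,@@@
,,,,
[10] ,,@@
@,@@
@@@@
@@,,
[11] ,,@,
@,,,
@@@,
@@,,
[12] ,,@,
@@,,
,,,,
@,,,
[13] ,,,@
@@,@
,,,,
@,,,
[14] ,,@@
@,@,
,,@,
@,,,
[15] ,,@@
@,@,
@,@,
,@,,
[16] ,,@@
@,@,
@,@@
,@@@
[17] @@@@
,,@,
@,@@
,@@@
[18] @@@@
,,@,
@@@@
@,,@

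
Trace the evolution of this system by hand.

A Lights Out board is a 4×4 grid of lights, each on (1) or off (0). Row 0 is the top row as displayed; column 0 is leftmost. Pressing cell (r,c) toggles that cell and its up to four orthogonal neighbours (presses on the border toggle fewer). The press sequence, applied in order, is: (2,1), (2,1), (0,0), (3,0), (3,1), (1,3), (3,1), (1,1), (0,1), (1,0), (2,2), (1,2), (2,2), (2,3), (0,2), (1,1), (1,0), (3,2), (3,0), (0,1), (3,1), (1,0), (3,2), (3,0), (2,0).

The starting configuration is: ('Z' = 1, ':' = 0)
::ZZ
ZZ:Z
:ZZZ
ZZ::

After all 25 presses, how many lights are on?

k=0  ::ZZ
ZZ:Z
:ZZZ
ZZ::
k=1  ::ZZ
Z::Z
Z::Z
Z:::
k=2  ::ZZ
ZZ:Z
:ZZZ
ZZ::
k=3  ZZZZ
:Z:Z
:ZZZ
ZZ::
k=4  ZZZZ
:Z:Z
ZZZZ
::::
k=5  ZZZZ
:Z:Z
Z:ZZ
ZZZ:
k=6  ZZZ:
:ZZ:
Z:Z:
ZZZ:
k=7  ZZZ:
:ZZ:
ZZZ:
::::
k=8  Z:Z:
Z:::
Z:Z:
::::
k=9  :Z::
ZZ::
Z:Z:
::::
k=10  ZZ::
::::
::Z:
::::
k=11  ZZ::
::Z:
:Z:Z
::Z:
k=12  ZZZ:
:Z:Z
:ZZZ
::Z:
k=13  ZZZ:
:ZZZ
::::
::::
k=14  ZZZ:
:ZZ:
::ZZ
:::Z
k=15  Z::Z
:Z::
::ZZ
:::Z
k=16  ZZ:Z
Z:Z:
:ZZZ
:::Z
k=17  :Z:Z
:ZZ:
ZZZZ
:::Z
k=18  :Z:Z
:ZZ:
ZZ:Z
:ZZ:
k=19  :Z:Z
:ZZ:
:Z:Z
Z:Z:
k=20  Z:ZZ
::Z:
:Z:Z
Z:Z:
k=21  Z:ZZ
::Z:
:::Z
:Z::
k=22  ::ZZ
ZZZ:
Z::Z
:Z::
k=23  ::ZZ
ZZZ:
Z:ZZ
::ZZ
k=24  ::ZZ
ZZZ:
::ZZ
ZZZZ
k=25  ::ZZ
:ZZ:
ZZZZ
:ZZZ

11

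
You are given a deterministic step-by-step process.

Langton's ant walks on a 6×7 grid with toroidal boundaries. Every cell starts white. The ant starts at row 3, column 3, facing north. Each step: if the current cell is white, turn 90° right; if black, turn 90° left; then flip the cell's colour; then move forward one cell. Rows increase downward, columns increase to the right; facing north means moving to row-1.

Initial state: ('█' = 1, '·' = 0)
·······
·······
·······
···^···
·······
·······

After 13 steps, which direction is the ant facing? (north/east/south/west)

east

gen 0: ·······
·······
·······
···^···
·······
·······
gen 1: ·······
·······
·······
···█>··
·······
·······
gen 2: ·······
·······
·······
···██··
····v··
·······
gen 3: ·······
·······
·······
···██··
···<█··
·······
gen 4: ·······
·······
·······
···^█··
···██··
·······
gen 5: ·······
·······
·······
··<·█··
···██··
·······
gen 6: ·······
·······
··^····
··█·█··
···██··
·······
gen 7: ·······
·······
··█>···
··█·█··
···██··
·······
gen 8: ·······
·······
··██···
··█v█··
···██··
·······
gen 9: ·······
·······
··██···
··<██··
···██··
·······
gen 10: ·······
·······
··██···
···██··
··v██··
·······
gen 11: ·······
·······
··██···
···██··
·<███··
·······
gen 12: ·······
·······
··██···
·^·██··
·████··
·······
gen 13: ·······
·······
··██···
·█>██··
·████··
·······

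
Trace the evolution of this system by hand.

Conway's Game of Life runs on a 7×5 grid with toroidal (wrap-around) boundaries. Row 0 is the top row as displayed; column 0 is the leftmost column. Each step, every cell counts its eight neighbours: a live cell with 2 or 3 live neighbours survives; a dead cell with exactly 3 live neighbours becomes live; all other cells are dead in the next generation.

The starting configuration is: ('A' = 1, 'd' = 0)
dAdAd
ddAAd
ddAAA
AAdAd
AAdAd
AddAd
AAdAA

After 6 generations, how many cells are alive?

2

gen 0: dAdAd
ddAAd
ddAAA
AAdAd
AAdAd
AddAd
AAdAA
gen 1: dAddd
dAddd
Adddd
ddddd
dddAd
dddAd
dAdAd
gen 2: AAddd
AAddd
ddddd
ddddd
ddddd
dddAA
ddddd
gen 3: AAddd
AAddd
ddddd
ddddd
ddddd
ddddd
AdddA
gen 4: ddddd
AAddd
ddddd
ddddd
ddddd
ddddd
AAddA
gen 5: ddddA
ddddd
ddddd
ddddd
ddddd
Adddd
Adddd
gen 6: ddddd
ddddd
ddddd
ddddd
ddddd
ddddd
AdddA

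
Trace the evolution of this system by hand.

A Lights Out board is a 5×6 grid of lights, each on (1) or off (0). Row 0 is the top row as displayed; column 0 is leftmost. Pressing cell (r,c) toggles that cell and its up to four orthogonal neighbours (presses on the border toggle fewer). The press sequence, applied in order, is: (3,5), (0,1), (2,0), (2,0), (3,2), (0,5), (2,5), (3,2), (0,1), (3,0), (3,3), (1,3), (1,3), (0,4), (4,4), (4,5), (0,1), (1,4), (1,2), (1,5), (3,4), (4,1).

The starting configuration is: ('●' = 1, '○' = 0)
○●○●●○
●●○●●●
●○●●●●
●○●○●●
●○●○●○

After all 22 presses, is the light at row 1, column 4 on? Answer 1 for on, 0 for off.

0) ○●○●●○
●●○●●●
●○●●●●
●○●○●●
●○●○●○
1) ○●○●●○
●●○●●●
●○●●●○
●○●○○○
●○●○●●
2) ●○●●●○
●○○●●●
●○●●●○
●○●○○○
●○●○●●
3) ●○●●●○
○○○●●●
○●●●●○
○○●○○○
●○●○●●
4) ●○●●●○
●○○●●●
●○●●●○
●○●○○○
●○●○●●
5) ●○●●●○
●○○●●●
●○○●●○
●●○●○○
●○○○●●
6) ●○●●○●
●○○●●○
●○○●●○
●●○●○○
●○○○●●
7) ●○●●○●
●○○●●●
●○○●○●
●●○●○●
●○○○●●
8) ●○●●○●
●○○●●●
●○●●○●
●○●○○●
●○●○●●
9) ○●○●○●
●●○●●●
●○●●○●
●○●○○●
●○●○●●
10) ○●○●○●
●●○●●●
○○●●○●
○●●○○●
○○●○●●
11) ○●○●○●
●●○●●●
○○●○○●
○●○●●●
○○●●●●
12) ○●○○○●
●●●○○●
○○●●○●
○●○●●●
○○●●●●
13) ○●○●○●
●●○●●●
○○●○○●
○●○●●●
○○●●●●
14) ○●○○●○
●●○●○●
○○●○○●
○●○●●●
○○●●●●
15) ○●○○●○
●●○●○●
○○●○○●
○●○●○●
○○●○○○
16) ○●○○●○
●●○●○●
○○●○○●
○●○●○○
○○●○●●
17) ●○●○●○
●○○●○●
○○●○○●
○●○●○○
○○●○●●
18) ●○●○○○
●○○○●○
○○●○●●
○●○●○○
○○●○●●
19) ●○○○○○
●●●●●○
○○○○●●
○●○●○○
○○●○●●
20) ●○○○○●
●●●●○●
○○○○●○
○●○●○○
○○●○●●
21) ●○○○○●
●●●●○●
○○○○○○
○●○○●●
○○●○○●
22) ●○○○○●
●●●●○●
○○○○○○
○○○○●●
●●○○○●

0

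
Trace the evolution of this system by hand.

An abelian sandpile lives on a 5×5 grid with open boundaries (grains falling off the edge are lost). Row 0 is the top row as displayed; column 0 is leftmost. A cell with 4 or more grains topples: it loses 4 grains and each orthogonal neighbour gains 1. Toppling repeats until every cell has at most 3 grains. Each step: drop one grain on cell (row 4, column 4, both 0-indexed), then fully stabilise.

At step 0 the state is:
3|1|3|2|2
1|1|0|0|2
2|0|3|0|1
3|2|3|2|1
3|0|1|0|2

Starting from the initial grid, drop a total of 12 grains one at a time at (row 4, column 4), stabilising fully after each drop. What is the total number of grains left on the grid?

43

step 0: 3|1|3|2|2
1|1|0|0|2
2|0|3|0|1
3|2|3|2|1
3|0|1|0|2
step 1: 3|1|3|2|2
1|1|0|0|2
2|0|3|0|1
3|2|3|2|1
3|0|1|0|3
step 2: 3|1|3|2|2
1|1|0|0|2
2|0|3|0|1
3|2|3|2|2
3|0|1|1|0
step 3: 3|1|3|2|2
1|1|0|0|2
2|0|3|0|1
3|2|3|2|2
3|0|1|1|1
step 4: 3|1|3|2|2
1|1|0|0|2
2|0|3|0|1
3|2|3|2|2
3|0|1|1|2
step 5: 3|1|3|2|2
1|1|0|0|2
2|0|3|0|1
3|2|3|2|2
3|0|1|1|3
step 6: 3|1|3|2|2
1|1|0|0|2
2|0|3|0|1
3|2|3|2|3
3|0|1|2|0
step 7: 3|1|3|2|2
1|1|0|0|2
2|0|3|0|1
3|2|3|2|3
3|0|1|2|1
step 8: 3|1|3|2|2
1|1|0|0|2
2|0|3|0|1
3|2|3|2|3
3|0|1|2|2
step 9: 3|1|3|2|2
1|1|0|0|2
2|0|3|0|1
3|2|3|2|3
3|0|1|2|3
step 10: 3|1|3|2|2
1|1|0|0|2
2|0|3|0|2
3|2|3|3|0
3|0|1|3|1
step 11: 3|1|3|2|2
1|1|0|0|2
2|0|3|0|2
3|2|3|3|0
3|0|1|3|2
step 12: 3|1|3|2|2
1|1|0|0|2
2|0|3|0|2
3|2|3|3|0
3|0|1|3|3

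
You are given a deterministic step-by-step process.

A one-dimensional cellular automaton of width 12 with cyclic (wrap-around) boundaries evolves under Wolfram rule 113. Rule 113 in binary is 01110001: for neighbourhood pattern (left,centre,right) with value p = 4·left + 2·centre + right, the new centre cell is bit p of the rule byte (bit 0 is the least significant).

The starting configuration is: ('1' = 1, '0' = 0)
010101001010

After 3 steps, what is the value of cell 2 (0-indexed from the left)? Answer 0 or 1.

step 0: 010101001010
step 1: 001010100101
step 2: 100101010010
step 3: 010010101001

0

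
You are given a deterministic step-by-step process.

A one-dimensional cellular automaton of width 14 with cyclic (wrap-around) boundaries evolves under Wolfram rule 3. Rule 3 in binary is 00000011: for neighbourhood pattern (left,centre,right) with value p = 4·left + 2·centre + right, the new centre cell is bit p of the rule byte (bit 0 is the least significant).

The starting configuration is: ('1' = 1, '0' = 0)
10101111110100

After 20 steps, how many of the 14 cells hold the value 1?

[0] 10101111110100
[1] 00000000000001
[2] 01111111111110
[3] 10000000000000
[4] 00111111111111
[5] 01000000000000
[6] 10011111111111
[7] 00100000000000
[8] 11001111111111
[9] 00010000000000
[10] 11100111111111
[11] 00001000000000
[12] 11110011111111
[13] 00000100000000
[14] 11111001111111
[15] 00000010000000
[16] 11111100111111
[17] 00000001000000
[18] 11111110011111
[19] 00000000100000
[20] 11111111001111

12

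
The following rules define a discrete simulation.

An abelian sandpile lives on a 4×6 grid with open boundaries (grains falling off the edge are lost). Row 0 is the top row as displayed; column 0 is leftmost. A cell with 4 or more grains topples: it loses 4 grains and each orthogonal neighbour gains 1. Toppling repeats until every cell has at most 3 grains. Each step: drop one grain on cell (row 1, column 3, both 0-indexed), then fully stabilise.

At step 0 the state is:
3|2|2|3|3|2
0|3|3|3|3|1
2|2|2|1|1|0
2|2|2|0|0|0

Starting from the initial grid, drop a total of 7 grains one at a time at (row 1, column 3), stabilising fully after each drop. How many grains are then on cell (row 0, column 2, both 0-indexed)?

t=0: 3|2|2|3|3|2
0|3|3|3|3|1
2|2|2|1|1|0
2|2|2|0|0|0
t=1: 0|1|1|2|1|3
2|1|2|3|1|2
2|3|3|2|2|0
2|2|2|0|0|0
t=2: 0|1|1|3|1|3
2|1|3|0|2|2
2|3|3|3|2|0
2|2|2|0|0|0
t=3: 0|1|1|3|1|3
2|1|3|1|2|2
2|3|3|3|2|0
2|2|2|0|0|0
t=4: 0|1|1|3|1|3
2|1|3|2|2|2
2|3|3|3|2|0
2|2|2|0|0|0
t=5: 0|1|1|3|1|3
2|1|3|3|2|2
2|3|3|3|2|0
2|2|2|0|0|0
t=6: 0|1|3|0|2|3
2|3|1|3|3|2
3|0|2|1|3|0
2|3|3|1|0|0
t=7: 0|1|3|1|3|3
2|3|2|1|1|3
3|0|2|3|0|1
2|3|3|1|1|0

3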